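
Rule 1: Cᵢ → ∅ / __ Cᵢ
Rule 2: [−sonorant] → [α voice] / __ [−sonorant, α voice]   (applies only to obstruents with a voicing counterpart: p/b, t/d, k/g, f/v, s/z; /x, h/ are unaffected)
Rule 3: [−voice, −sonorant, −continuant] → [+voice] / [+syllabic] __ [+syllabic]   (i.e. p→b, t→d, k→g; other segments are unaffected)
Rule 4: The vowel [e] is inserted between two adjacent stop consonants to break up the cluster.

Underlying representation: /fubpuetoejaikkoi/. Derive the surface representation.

Rule 1 (degemination): /kk/ is a geminate; the first /k/ deletes. /fubpuetoejaikkoi/ → fubpuetoejaikoi.
Rule 2 (regressive voicing assimilation): /b/ precedes the voiceless obstruent /p/, so it devoices to [p] by assimilation. /fubpuetoejaikoi/ → fuppuetoejaikoi.
Rule 3 (intervocalic voicing): /t/ is a voiceless stop between vowels /e/ and /o/, so it voices to [d]. /k/ is a voiceless stop between vowels /i/ and /o/, so it voices to [g]. /fuppuetoejaikoi/ → fuppuedoejaigoi.
Rule 4 (stop-cluster e-epenthesis): /p/ and /p/ form a stop–stop cluster, so [e] is inserted between them. /fuppuedoejaigoi/ → fupepuedoejaigoi.

fupepuedoejaigoi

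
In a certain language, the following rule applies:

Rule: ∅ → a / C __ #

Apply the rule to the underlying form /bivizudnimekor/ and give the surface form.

the form ends in the consonant /r/, so [a] is inserted word-finally.
Surface form: [bivizudnimekora].

bivizudnimekora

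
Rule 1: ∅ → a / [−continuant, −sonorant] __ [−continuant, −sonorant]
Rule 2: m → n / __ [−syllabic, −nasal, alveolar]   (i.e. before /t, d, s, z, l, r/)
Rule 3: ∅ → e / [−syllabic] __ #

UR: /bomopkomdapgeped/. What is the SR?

Rule 1 (stop-cluster a-epenthesis): /p/ and /k/ form a stop–stop cluster, so [a] is inserted between them. /p/ and /g/ form a stop–stop cluster, so [a] is inserted between them. /bomopkomdapgeped/ → bomopakomdapageped.
Rule 2 (nasal place assimilation): /m/ precedes the alveolar consonant /d/, so it assimilates in place to [n]. /bomopakomdapageped/ → bomopakondapageped.
Rule 3 (final e-epenthesis): the form ends in the consonant /d/, so [e] is inserted word-finally. /bomopakondapageped/ → bomopakondapagepede.

bomopakondapagepede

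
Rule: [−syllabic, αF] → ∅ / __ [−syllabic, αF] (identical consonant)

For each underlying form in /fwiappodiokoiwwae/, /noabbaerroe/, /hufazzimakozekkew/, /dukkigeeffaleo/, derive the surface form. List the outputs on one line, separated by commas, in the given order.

fwiapodiokoiwae, noabaeroe, hufazimakozekew, dukigeefaleo

/fwiappodiokoiwwae/: /pp/ is a geminate; the first /p/ deletes. /ww/ is a geminate; the first /w/ deletes. → [fwiapodiokoiwae].
/noabbaerroe/: /bb/ is a geminate; the first /b/ deletes. /rr/ is a geminate; the first /r/ deletes. → [noabaeroe].
/hufazzimakozekkew/: /zz/ is a geminate; the first /z/ deletes. /kk/ is a geminate; the first /k/ deletes. → [hufazimakozekew].
/dukkigeeffaleo/: /kk/ is a geminate; the first /k/ deletes. /ff/ is a geminate; the first /f/ deletes. → [dukigeefaleo].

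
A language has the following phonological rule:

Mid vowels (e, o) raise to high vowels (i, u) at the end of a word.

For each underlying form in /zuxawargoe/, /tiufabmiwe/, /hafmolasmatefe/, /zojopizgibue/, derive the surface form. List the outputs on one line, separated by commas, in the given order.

/zuxawargoe/: /e/ is a mid vowel in word-final position, so it raises to [i]. → [zuxawargoi].
/tiufabmiwe/: /e/ is a mid vowel in word-final position, so it raises to [i]. → [tiufabmiwi].
/hafmolasmatefe/: /e/ is a mid vowel in word-final position, so it raises to [i]. → [hafmolasmatefi].
/zojopizgibue/: /e/ is a mid vowel in word-final position, so it raises to [i]. → [zojopizgibui].

zuxawargoi, tiufabmiwi, hafmolasmatefi, zojopizgibui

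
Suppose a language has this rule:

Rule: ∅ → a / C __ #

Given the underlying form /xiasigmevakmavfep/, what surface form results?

xiasigmevakmavfepa

the form ends in the consonant /p/, so [a] is inserted word-finally.
Surface form: [xiasigmevakmavfepa].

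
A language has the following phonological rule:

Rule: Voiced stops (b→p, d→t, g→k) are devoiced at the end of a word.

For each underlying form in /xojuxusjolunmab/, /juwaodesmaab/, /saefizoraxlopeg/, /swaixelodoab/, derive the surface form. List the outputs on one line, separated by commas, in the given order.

/xojuxusjolunmab/: /b/ is a voiced stop in word-final position, so it devoices to [p]. → [xojuxusjolunmap].
/juwaodesmaab/: /b/ is a voiced stop in word-final position, so it devoices to [p]. → [juwaodesmaap].
/saefizoraxlopeg/: /g/ is a voiced stop in word-final position, so it devoices to [k]. → [saefizoraxlopek].
/swaixelodoab/: /b/ is a voiced stop in word-final position, so it devoices to [p]. → [swaixelodoap].

xojuxusjolunmap, juwaodesmaap, saefizoraxlopek, swaixelodoap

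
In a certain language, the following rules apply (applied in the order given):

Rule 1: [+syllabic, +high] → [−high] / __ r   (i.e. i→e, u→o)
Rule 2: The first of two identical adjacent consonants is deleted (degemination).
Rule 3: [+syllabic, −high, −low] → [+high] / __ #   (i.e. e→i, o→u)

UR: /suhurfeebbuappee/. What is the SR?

suhorfeebuapei

Rule 1 (pre-rhotic lowering): /u/ is a high vowel immediately before /r/, so it lowers to [o]. /suhurfeebbuappee/ → suhorfeebbuappee.
Rule 2 (degemination): /bb/ is a geminate; the first /b/ deletes. /pp/ is a geminate; the first /p/ deletes. /suhorfeebbuappee/ → suhorfeebuapee.
Rule 3 (final vowel raising): /e/ is a mid vowel in word-final position, so it raises to [i]. /suhorfeebuapee/ → suhorfeebuapei.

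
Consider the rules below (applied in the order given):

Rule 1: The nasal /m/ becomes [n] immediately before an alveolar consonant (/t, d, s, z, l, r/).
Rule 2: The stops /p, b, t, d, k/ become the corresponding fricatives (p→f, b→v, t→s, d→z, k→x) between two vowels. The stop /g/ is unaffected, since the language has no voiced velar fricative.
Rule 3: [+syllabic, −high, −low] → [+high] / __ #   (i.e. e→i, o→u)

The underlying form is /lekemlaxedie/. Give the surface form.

Rule 1 (nasal place assimilation): /m/ precedes the alveolar consonant /l/, so it assimilates in place to [n]. /lekemlaxedie/ → lekenlaxedie.
Rule 2 (intervocalic spirantization): /k/ is a stop between vowels /e/ and /e/, so it spirantizes to the fricative [x]. /d/ is a stop between vowels /e/ and /i/, so it spirantizes to the fricative [z]. /lekenlaxedie/ → lexenlaxezie.
Rule 3 (final vowel raising): /e/ is a mid vowel in word-final position, so it raises to [i]. /lexenlaxezie/ → lexenlaxezii.

lexenlaxezii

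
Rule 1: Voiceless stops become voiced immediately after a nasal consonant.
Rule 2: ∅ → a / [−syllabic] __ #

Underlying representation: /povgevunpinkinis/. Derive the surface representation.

Rule 1 (post-nasal voicing): /p/ is a voiceless stop immediately after the nasal /n/, so it voices to [b]. /k/ is a voiceless stop immediately after the nasal /n/, so it voices to [g]. /povgevunpinkinis/ → povgevunbinginis.
Rule 2 (final a-epenthesis): the form ends in the consonant /s/, so [a] is inserted word-finally. /povgevunbinginis/ → povgevunbinginisa.

povgevunbinginisa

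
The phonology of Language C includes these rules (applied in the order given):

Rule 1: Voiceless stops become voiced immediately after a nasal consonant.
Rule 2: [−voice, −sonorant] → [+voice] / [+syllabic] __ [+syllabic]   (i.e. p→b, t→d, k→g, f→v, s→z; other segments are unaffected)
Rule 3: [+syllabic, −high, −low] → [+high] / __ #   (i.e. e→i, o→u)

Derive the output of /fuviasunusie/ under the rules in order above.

Rule 1 (post-nasal voicing): no segment meets the environment; /fuviasunusie/ is unchanged.
Rule 2 (intervocalic voicing): /s/ is a voiceless obstruent between vowels /a/ and /u/, so it voices to [z]. /s/ is a voiceless obstruent between vowels /u/ and /i/, so it voices to [z]. /fuviasunusie/ → fuviazunuzie.
Rule 3 (final vowel raising): /e/ is a mid vowel in word-final position, so it raises to [i]. /fuviazunuzie/ → fuviazunuzii.

fuviazunuzii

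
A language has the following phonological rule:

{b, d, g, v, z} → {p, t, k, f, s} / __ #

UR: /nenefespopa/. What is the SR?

No segment of /nenefespopa/ meets the structural description of the rule, so the form surfaces unchanged.

nenefespopa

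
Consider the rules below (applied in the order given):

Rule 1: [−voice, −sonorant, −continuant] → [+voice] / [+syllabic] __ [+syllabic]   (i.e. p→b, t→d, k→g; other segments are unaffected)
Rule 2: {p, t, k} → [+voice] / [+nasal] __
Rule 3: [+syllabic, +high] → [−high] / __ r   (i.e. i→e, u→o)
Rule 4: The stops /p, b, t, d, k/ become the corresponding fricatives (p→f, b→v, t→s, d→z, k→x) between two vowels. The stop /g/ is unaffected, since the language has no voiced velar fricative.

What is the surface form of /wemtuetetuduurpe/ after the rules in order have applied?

wemduezezuzuorpe

Rule 1 (intervocalic voicing): /t/ is a voiceless stop between vowels /e/ and /e/, so it voices to [d]. /t/ is a voiceless stop between vowels /e/ and /u/, so it voices to [d]. /wemtuetetuduurpe/ → wemtuededuduurpe.
Rule 2 (post-nasal voicing): /t/ is a voiceless stop immediately after the nasal /m/, so it voices to [d]. /wemtuededuduurpe/ → wemduededuduurpe.
Rule 3 (pre-rhotic lowering): /u/ is a high vowel immediately before /r/, so it lowers to [o]. /wemduededuduurpe/ → wemduededuduorpe.
Rule 4 (intervocalic spirantization): /d/ is a stop between vowels /e/ and /e/, so it spirantizes to the fricative [z]. /d/ is a stop between vowels /e/ and /u/, so it spirantizes to the fricative [z]. /d/ is a stop between vowels /u/ and /u/, so it spirantizes to the fricative [z]. /wemduededuduorpe/ → wemduezezuzuorpe.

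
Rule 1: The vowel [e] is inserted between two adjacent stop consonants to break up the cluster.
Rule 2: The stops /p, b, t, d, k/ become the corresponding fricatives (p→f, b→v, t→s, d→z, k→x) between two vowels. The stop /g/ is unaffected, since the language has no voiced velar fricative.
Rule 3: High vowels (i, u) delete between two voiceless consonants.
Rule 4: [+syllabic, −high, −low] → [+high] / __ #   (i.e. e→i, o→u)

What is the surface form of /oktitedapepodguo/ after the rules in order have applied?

oxessezafefozeguu

Rule 1 (stop-cluster e-epenthesis): /k/ and /t/ form a stop–stop cluster, so [e] is inserted between them. /d/ and /g/ form a stop–stop cluster, so [e] is inserted between them. /oktitedapepodguo/ → oketitedapepodeguo.
Rule 2 (intervocalic spirantization): /k/ is a stop between vowels /o/ and /e/, so it spirantizes to the fricative [x]. /t/ is a stop between vowels /e/ and /i/, so it spirantizes to the fricative [s]. /t/ is a stop between vowels /i/ and /e/, so it spirantizes to the fricative [s]. /d/ is a stop between vowels /e/ and /a/, so it spirantizes to the fricative [z]. /p/ is a stop between vowels /a/ and /e/, so it spirantizes to the fricative [f]. /p/ is a stop between vowels /e/ and /o/, so it spirantizes to the fricative [f]. /d/ is a stop between vowels /o/ and /e/, so it spirantizes to the fricative [z]. /oketitedapepodeguo/ → oxesisezafefozeguo.
Rule 3 (high vowel syncope): /i/ is a high vowel flanked by voiceless consonants /s/ and /s/, so it deletes. /oxesisezafefozeguo/ → oxessezafefozeguo.
Rule 4 (final vowel raising): /o/ is a mid vowel in word-final position, so it raises to [u]. /oxessezafefozeguo/ → oxessezafefozeguu.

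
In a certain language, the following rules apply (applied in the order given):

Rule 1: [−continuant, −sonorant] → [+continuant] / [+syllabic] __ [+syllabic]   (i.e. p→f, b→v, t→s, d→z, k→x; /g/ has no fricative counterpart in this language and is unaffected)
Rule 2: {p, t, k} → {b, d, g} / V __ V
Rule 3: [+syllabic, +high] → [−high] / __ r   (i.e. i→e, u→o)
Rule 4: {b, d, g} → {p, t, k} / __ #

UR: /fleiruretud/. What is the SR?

fleeroresut

Rule 1 (intervocalic spirantization): /t/ is a stop between vowels /e/ and /u/, so it spirantizes to the fricative [s]. /fleiruretud/ → fleiruresud.
Rule 2 (intervocalic voicing): no segment meets the environment; /fleiruresud/ is unchanged.
Rule 3 (pre-rhotic lowering): /i/ is a high vowel immediately before /r/, so it lowers to [e]. /u/ is a high vowel immediately before /r/, so it lowers to [o]. /fleiruresud/ → fleeroresud.
Rule 4 (final devoicing): /d/ is a voiced stop in word-final position, so it devoices to [t]. /fleeroresud/ → fleeroresut.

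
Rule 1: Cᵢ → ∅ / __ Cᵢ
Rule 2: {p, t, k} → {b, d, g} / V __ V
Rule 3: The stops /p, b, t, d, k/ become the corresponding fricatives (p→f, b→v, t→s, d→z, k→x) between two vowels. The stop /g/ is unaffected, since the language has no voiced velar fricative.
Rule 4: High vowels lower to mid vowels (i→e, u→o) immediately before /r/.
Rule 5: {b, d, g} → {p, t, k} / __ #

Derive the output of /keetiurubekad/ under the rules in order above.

keezioruvegat

Rule 1 (degemination): no segment meets the environment; /keetiurubekad/ is unchanged.
Rule 2 (intervocalic voicing): /t/ is a voiceless stop between vowels /e/ and /i/, so it voices to [d]. /k/ is a voiceless stop between vowels /e/ and /a/, so it voices to [g]. /keetiurubekad/ → keediurubegad.
Rule 3 (intervocalic spirantization): /d/ is a stop between vowels /e/ and /i/, so it spirantizes to the fricative [z]. /b/ is a stop between vowels /u/ and /e/, so it spirantizes to the fricative [v]. /keediurubegad/ → keeziuruvegad.
Rule 4 (pre-rhotic lowering): /u/ is a high vowel immediately before /r/, so it lowers to [o]. /keeziuruvegad/ → keezioruvegad.
Rule 5 (final devoicing): /d/ is a voiced stop in word-final position, so it devoices to [t]. /keezioruvegad/ → keezioruvegat.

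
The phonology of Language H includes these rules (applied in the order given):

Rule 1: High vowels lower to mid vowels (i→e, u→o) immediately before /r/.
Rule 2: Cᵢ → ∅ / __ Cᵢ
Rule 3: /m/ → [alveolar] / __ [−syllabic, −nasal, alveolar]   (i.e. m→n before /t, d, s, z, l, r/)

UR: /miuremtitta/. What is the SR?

Rule 1 (pre-rhotic lowering): /u/ is a high vowel immediately before /r/, so it lowers to [o]. /miuremtitta/ → mioremtitta.
Rule 2 (degemination): /tt/ is a geminate; the first /t/ deletes. /mioremtitta/ → mioremtita.
Rule 3 (nasal place assimilation): /m/ precedes the alveolar consonant /t/, so it assimilates in place to [n]. /mioremtita/ → miorentita.

miorentita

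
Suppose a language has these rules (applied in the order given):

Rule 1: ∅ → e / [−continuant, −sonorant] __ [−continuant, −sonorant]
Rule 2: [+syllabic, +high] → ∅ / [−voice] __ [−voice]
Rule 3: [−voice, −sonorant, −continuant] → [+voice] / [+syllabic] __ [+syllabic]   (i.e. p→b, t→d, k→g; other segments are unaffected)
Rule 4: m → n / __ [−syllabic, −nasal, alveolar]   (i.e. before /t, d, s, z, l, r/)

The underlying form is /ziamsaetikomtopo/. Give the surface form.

ziansaetkontobo

Rule 1 (stop-cluster e-epenthesis): no segment meets the environment; /ziamsaetikomtopo/ is unchanged.
Rule 2 (high vowel syncope): /i/ is a high vowel flanked by voiceless consonants /t/ and /k/, so it deletes. /ziamsaetikomtopo/ → ziamsaetkomtopo.
Rule 3 (intervocalic voicing): /p/ is a voiceless stop between vowels /o/ and /o/, so it voices to [b]. /ziamsaetkomtopo/ → ziamsaetkomtobo.
Rule 4 (nasal place assimilation): /m/ precedes the alveolar consonant /s/, so it assimilates in place to [n]. /m/ precedes the alveolar consonant /t/, so it assimilates in place to [n]. /ziamsaetkomtobo/ → ziansaetkontobo.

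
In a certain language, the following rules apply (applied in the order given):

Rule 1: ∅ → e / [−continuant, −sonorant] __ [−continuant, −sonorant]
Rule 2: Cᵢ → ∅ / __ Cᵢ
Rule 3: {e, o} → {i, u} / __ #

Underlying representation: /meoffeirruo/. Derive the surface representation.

Rule 1 (stop-cluster e-epenthesis): no segment meets the environment; /meoffeirruo/ is unchanged.
Rule 2 (degemination): /ff/ is a geminate; the first /f/ deletes. /rr/ is a geminate; the first /r/ deletes. /meoffeirruo/ → meofeiruo.
Rule 3 (final vowel raising): /o/ is a mid vowel in word-final position, so it raises to [u]. /meofeiruo/ → meofeiruu.

meofeiruu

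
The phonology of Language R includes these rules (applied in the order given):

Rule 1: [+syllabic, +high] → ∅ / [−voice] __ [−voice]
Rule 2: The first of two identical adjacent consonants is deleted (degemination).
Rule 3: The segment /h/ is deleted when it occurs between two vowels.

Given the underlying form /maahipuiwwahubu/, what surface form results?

maahpuiwaubu

Rule 1 (high vowel syncope): /i/ is a high vowel flanked by voiceless consonants /h/ and /p/, so it deletes. /maahipuiwwahubu/ → maahpuiwwahubu.
Rule 2 (degemination): /ww/ is a geminate; the first /w/ deletes. /maahpuiwwahubu/ → maahpuiwahubu.
Rule 3 (intervocalic h-deletion): /h/ occurs between vowels /a/ and /u/, so it deletes. /maahpuiwahubu/ → maahpuiwaubu.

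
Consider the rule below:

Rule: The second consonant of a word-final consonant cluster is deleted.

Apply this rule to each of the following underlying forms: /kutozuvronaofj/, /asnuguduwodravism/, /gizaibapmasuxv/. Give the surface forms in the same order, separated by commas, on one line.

kutozuvronaof, asnuguduwodravis, gizaibapmasux

/kutozuvronaofj/: /j/ is the second consonant of a word-final cluster /fj/, so it deletes. → [kutozuvronaof].
/asnuguduwodravism/: /m/ is the second consonant of a word-final cluster /sm/, so it deletes. → [asnuguduwodravis].
/gizaibapmasuxv/: /v/ is the second consonant of a word-final cluster /xv/, so it deletes. → [gizaibapmasux].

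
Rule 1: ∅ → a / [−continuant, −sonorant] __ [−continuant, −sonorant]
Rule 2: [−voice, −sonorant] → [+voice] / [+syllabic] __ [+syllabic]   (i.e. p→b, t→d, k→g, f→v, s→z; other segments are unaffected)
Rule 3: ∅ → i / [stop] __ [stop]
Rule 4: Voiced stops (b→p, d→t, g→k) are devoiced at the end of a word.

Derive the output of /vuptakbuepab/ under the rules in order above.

Rule 1 (stop-cluster a-epenthesis): /p/ and /t/ form a stop–stop cluster, so [a] is inserted between them. /k/ and /b/ form a stop–stop cluster, so [a] is inserted between them. /vuptakbuepab/ → vupatakabuepab.
Rule 2 (intervocalic voicing): /p/ is a voiceless obstruent between vowels /u/ and /a/, so it voices to [b]. /t/ is a voiceless obstruent between vowels /a/ and /a/, so it voices to [d]. /k/ is a voiceless obstruent between vowels /a/ and /a/, so it voices to [g]. /p/ is a voiceless obstruent between vowels /e/ and /a/, so it voices to [b]. /vupatakabuepab/ → vubadagabuebab.
Rule 3 (stop-cluster i-epenthesis): no segment meets the environment; /vubadagabuebab/ is unchanged.
Rule 4 (final devoicing): /b/ is a voiced stop in word-final position, so it devoices to [p]. /vubadagabuebab/ → vubadagabuebap.

vubadagabuebap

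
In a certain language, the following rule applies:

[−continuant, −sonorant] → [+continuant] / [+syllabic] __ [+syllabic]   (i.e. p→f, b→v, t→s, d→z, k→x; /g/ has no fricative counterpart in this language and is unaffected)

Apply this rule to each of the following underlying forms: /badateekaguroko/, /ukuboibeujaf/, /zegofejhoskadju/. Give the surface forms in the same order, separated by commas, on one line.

bazaseexaguroxo, uxuvoiveujaf, zegofejhoskadju

/badateekaguroko/: /d/ is a stop between vowels /a/ and /a/, so it spirantizes to the fricative [z]. /t/ is a stop between vowels /a/ and /e/, so it spirantizes to the fricative [s]. /k/ is a stop between vowels /e/ and /a/, so it spirantizes to the fricative [x]. /k/ is a stop between vowels /o/ and /o/, so it spirantizes to the fricative [x]. → [bazaseexaguroxo].
/ukuboibeujaf/: /k/ is a stop between vowels /u/ and /u/, so it spirantizes to the fricative [x]. /b/ is a stop between vowels /u/ and /o/, so it spirantizes to the fricative [v]. /b/ is a stop between vowels /i/ and /e/, so it spirantizes to the fricative [v]. → [uxuvoiveujaf].
/zegofejhoskadju/: the rule's environment is not met; surfaces unchanged as [zegofejhoskadju].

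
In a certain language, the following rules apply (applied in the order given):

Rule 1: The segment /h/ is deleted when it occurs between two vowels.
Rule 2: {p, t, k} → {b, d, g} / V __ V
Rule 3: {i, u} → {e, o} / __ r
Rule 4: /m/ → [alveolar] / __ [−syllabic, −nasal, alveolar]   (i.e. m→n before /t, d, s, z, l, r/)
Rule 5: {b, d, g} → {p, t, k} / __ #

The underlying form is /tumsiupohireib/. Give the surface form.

tunsiuboereip

Rule 1 (intervocalic h-deletion): /h/ occurs between vowels /o/ and /i/, so it deletes. /tumsiupohireib/ → tumsiupoireib.
Rule 2 (intervocalic voicing): /p/ is a voiceless stop between vowels /u/ and /o/, so it voices to [b]. /tumsiupoireib/ → tumsiuboireib.
Rule 3 (pre-rhotic lowering): /i/ is a high vowel immediately before /r/, so it lowers to [e]. /tumsiuboireib/ → tumsiuboereib.
Rule 4 (nasal place assimilation): /m/ precedes the alveolar consonant /s/, so it assimilates in place to [n]. /tumsiuboereib/ → tunsiuboereib.
Rule 5 (final devoicing): /b/ is a voiced stop in word-final position, so it devoices to [p]. /tunsiuboereib/ → tunsiuboereip.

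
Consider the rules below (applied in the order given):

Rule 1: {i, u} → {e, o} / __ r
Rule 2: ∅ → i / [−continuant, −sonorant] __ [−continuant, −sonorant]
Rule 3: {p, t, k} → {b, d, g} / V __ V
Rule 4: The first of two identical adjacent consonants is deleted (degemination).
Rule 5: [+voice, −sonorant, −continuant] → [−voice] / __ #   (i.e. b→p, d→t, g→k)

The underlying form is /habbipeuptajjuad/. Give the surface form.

Rule 1 (pre-rhotic lowering): no segment meets the environment; /habbipeuptajjuad/ is unchanged.
Rule 2 (stop-cluster i-epenthesis): /b/ and /b/ form a stop–stop cluster, so [i] is inserted between them. /p/ and /t/ form a stop–stop cluster, so [i] is inserted between them. /habbipeuptajjuad/ → habibipeupitajjuad.
Rule 3 (intervocalic voicing): /p/ is a voiceless stop between vowels /i/ and /e/, so it voices to [b]. /p/ is a voiceless stop between vowels /u/ and /i/, so it voices to [b]. /t/ is a voiceless stop between vowels /i/ and /a/, so it voices to [d]. /habibipeupitajjuad/ → habibibeubidajjuad.
Rule 4 (degemination): /jj/ is a geminate; the first /j/ deletes. /habibibeubidajjuad/ → habibibeubidajuad.
Rule 5 (final devoicing): /d/ is a voiced stop in word-final position, so it devoices to [t]. /habibibeubidajuad/ → habibibeubidajuat.

habibibeubidajuat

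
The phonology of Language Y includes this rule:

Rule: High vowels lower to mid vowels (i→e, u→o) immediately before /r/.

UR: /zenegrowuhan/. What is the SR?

No segment of /zenegrowuhan/ meets the structural description of the rule, so the form surfaces unchanged.

zenegrowuhan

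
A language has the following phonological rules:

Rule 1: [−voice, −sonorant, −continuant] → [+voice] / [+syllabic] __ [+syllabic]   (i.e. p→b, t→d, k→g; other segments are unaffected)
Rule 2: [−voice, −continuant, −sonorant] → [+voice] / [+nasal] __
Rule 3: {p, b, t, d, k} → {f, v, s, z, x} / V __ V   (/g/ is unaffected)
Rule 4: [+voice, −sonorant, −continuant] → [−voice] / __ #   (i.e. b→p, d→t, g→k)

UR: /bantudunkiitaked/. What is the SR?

Rule 1 (intervocalic voicing): /t/ is a voiceless stop between vowels /i/ and /a/, so it voices to [d]. /k/ is a voiceless stop between vowels /a/ and /e/, so it voices to [g]. /bantudunkiitaked/ → bantudunkiidaged.
Rule 2 (post-nasal voicing): /t/ is a voiceless stop immediately after the nasal /n/, so it voices to [d]. /k/ is a voiceless stop immediately after the nasal /n/, so it voices to [g]. /bantudunkiidaged/ → bandudungiidaged.
Rule 3 (intervocalic spirantization): /d/ is a stop between vowels /u/ and /u/, so it spirantizes to the fricative [z]. /d/ is a stop between vowels /i/ and /a/, so it spirantizes to the fricative [z]. /bandudungiidaged/ → banduzungiizaged.
Rule 4 (final devoicing): /d/ is a voiced stop in word-final position, so it devoices to [t]. /banduzungiizaged/ → banduzungiizaget.

banduzungiizaget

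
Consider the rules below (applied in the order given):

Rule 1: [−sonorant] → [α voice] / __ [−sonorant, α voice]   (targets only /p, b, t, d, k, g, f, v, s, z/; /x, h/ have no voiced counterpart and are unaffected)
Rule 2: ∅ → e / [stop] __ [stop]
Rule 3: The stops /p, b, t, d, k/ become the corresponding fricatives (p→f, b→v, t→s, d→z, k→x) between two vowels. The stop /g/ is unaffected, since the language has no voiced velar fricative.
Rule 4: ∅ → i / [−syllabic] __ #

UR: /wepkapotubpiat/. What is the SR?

wefexafosufefiati

Rule 1 (regressive voicing assimilation): /b/ precedes the voiceless obstruent /p/, so it devoices to [p] by assimilation. /wepkapotubpiat/ → wepkapotuppiat.
Rule 2 (stop-cluster e-epenthesis): /p/ and /k/ form a stop–stop cluster, so [e] is inserted between them. /p/ and /p/ form a stop–stop cluster, so [e] is inserted between them. /wepkapotuppiat/ → wepekapotupepiat.
Rule 3 (intervocalic spirantization): /p/ is a stop between vowels /e/ and /e/, so it spirantizes to the fricative [f]. /k/ is a stop between vowels /e/ and /a/, so it spirantizes to the fricative [x]. /p/ is a stop between vowels /a/ and /o/, so it spirantizes to the fricative [f]. /t/ is a stop between vowels /o/ and /u/, so it spirantizes to the fricative [s]. /p/ is a stop between vowels /u/ and /e/, so it spirantizes to the fricative [f]. /p/ is a stop between vowels /e/ and /i/, so it spirantizes to the fricative [f]. /wepekapotupepiat/ → wefexafosufefiat.
Rule 4 (final i-epenthesis): the form ends in the consonant /t/, so [i] is inserted word-finally. /wefexafosufefiat/ → wefexafosufefiati.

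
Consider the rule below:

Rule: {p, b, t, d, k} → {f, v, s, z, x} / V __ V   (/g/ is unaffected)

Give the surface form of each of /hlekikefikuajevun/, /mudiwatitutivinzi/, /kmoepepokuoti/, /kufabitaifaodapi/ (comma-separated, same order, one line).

/hlekikefikuajevun/: /k/ is a stop between vowels /e/ and /i/, so it spirantizes to the fricative [x]. /k/ is a stop between vowels /i/ and /e/, so it spirantizes to the fricative [x]. /k/ is a stop between vowels /i/ and /u/, so it spirantizes to the fricative [x]. → [hlexixefixuajevun].
/mudiwatitutivinzi/: /d/ is a stop between vowels /u/ and /i/, so it spirantizes to the fricative [z]. /t/ is a stop between vowels /a/ and /i/, so it spirantizes to the fricative [s]. /t/ is a stop between vowels /i/ and /u/, so it spirantizes to the fricative [s]. /t/ is a stop between vowels /u/ and /i/, so it spirantizes to the fricative [s]. → [muziwasisusivinzi].
/kmoepepokuoti/: /p/ is a stop between vowels /e/ and /e/, so it spirantizes to the fricative [f]. /p/ is a stop between vowels /e/ and /o/, so it spirantizes to the fricative [f]. /k/ is a stop between vowels /o/ and /u/, so it spirantizes to the fricative [x]. /t/ is a stop between vowels /o/ and /i/, so it spirantizes to the fricative [s]. → [kmoefefoxuosi].
/kufabitaifaodapi/: /b/ is a stop between vowels /a/ and /i/, so it spirantizes to the fricative [v]. /t/ is a stop between vowels /i/ and /a/, so it spirantizes to the fricative [s]. /d/ is a stop between vowels /o/ and /a/, so it spirantizes to the fricative [z]. /p/ is a stop between vowels /a/ and /i/, so it spirantizes to the fricative [f]. → [kufavisaifaozafi].

hlexixefixuajevun, muziwasisusivinzi, kmoefefoxuosi, kufavisaifaozafi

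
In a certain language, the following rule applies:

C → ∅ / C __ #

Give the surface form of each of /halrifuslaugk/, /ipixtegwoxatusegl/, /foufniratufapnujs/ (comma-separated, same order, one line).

/halrifuslaugk/: /k/ is the second consonant of a word-final cluster /gk/, so it deletes. → [halrifuslaug].
/ipixtegwoxatusegl/: /l/ is the second consonant of a word-final cluster /gl/, so it deletes. → [ipixtegwoxatuseg].
/foufniratufapnujs/: /s/ is the second consonant of a word-final cluster /js/, so it deletes. → [foufniratufapnuj].

halrifuslaug, ipixtegwoxatuseg, foufniratufapnuj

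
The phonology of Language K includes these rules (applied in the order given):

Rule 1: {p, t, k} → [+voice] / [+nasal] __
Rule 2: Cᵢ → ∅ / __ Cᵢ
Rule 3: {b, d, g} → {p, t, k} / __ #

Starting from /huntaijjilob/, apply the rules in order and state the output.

Rule 1 (post-nasal voicing): /t/ is a voiceless stop immediately after the nasal /n/, so it voices to [d]. /huntaijjilob/ → hundaijjilob.
Rule 2 (degemination): /jj/ is a geminate; the first /j/ deletes. /hundaijjilob/ → hundaijilob.
Rule 3 (final devoicing): /b/ is a voiced stop in word-final position, so it devoices to [p]. /hundaijilob/ → hundaijilop.

hundaijilop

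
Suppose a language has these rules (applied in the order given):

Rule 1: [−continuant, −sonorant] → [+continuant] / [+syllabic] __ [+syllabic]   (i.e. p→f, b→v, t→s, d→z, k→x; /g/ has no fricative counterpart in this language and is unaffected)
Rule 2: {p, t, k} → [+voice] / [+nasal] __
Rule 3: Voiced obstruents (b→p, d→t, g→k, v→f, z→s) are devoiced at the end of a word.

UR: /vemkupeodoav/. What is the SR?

Rule 1 (intervocalic spirantization): /p/ is a stop between vowels /u/ and /e/, so it spirantizes to the fricative [f]. /d/ is a stop between vowels /o/ and /o/, so it spirantizes to the fricative [z]. /vemkupeodoav/ → vemkufeozoav.
Rule 2 (post-nasal voicing): /k/ is a voiceless stop immediately after the nasal /m/, so it voices to [g]. /vemkufeozoav/ → vemgufeozoav.
Rule 3 (final devoicing): /v/ is a voiced obstruent in word-final position, so it devoices to [f]. /vemgufeozoav/ → vemgufeozoaf.

vemgufeozoaf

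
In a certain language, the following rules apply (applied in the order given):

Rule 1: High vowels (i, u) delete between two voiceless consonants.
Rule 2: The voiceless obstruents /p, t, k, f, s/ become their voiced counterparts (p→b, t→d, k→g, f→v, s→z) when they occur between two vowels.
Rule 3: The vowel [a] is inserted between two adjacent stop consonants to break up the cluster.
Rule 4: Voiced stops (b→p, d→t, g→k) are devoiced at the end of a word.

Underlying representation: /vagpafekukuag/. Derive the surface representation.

Rule 1 (high vowel syncope): /u/ is a high vowel flanked by voiceless consonants /k/ and /k/, so it deletes. /vagpafekukuag/ → vagpafekkuag.
Rule 2 (intervocalic voicing): /f/ is a voiceless obstruent between vowels /a/ and /e/, so it voices to [v]. /vagpafekkuag/ → vagpavekkuag.
Rule 3 (stop-cluster a-epenthesis): /g/ and /p/ form a stop–stop cluster, so [a] is inserted between them. /k/ and /k/ form a stop–stop cluster, so [a] is inserted between them. /vagpavekkuag/ → vagapavekakuag.
Rule 4 (final devoicing): /g/ is a voiced stop in word-final position, so it devoices to [k]. /vagapavekakuag/ → vagapavekakuak.

vagapavekakuak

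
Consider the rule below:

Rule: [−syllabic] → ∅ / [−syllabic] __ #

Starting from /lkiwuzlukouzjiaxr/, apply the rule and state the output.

lkiwuzlukouzjiax

/r/ is the second consonant of a word-final cluster /xr/, so it deletes.
The other instances of /l/, /k/, /w/, /z/, /j/, /x/ do not occur in the required environment and remain unchanged.
Surface form: [lkiwuzlukouzjiax].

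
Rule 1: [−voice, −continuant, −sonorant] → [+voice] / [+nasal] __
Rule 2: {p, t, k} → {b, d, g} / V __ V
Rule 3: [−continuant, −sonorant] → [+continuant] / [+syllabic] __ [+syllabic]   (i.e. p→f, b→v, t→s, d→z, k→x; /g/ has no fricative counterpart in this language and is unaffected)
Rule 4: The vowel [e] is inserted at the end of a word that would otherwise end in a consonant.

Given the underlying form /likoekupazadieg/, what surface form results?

ligoeguvazaziege

Rule 1 (post-nasal voicing): no segment meets the environment; /likoekupazadieg/ is unchanged.
Rule 2 (intervocalic voicing): /k/ is a voiceless stop between vowels /i/ and /o/, so it voices to [g]. /k/ is a voiceless stop between vowels /e/ and /u/, so it voices to [g]. /p/ is a voiceless stop between vowels /u/ and /a/, so it voices to [b]. /likoekupazadieg/ → ligoegubazadieg.
Rule 3 (intervocalic spirantization): /b/ is a stop between vowels /u/ and /a/, so it spirantizes to the fricative [v]. /d/ is a stop between vowels /a/ and /i/, so it spirantizes to the fricative [z]. /ligoegubazadieg/ → ligoeguvazazieg.
Rule 4 (final e-epenthesis): the form ends in the consonant /g/, so [e] is inserted word-finally. /ligoeguvazazieg/ → ligoeguvazaziege.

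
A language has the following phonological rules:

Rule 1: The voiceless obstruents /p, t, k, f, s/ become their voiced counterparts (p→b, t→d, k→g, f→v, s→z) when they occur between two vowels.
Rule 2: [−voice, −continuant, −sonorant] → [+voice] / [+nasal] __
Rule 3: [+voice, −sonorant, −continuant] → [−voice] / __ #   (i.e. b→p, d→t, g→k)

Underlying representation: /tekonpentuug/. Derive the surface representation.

Rule 1 (intervocalic voicing): /k/ is a voiceless obstruent between vowels /e/ and /o/, so it voices to [g]. /tekonpentuug/ → tegonpentuug.
Rule 2 (post-nasal voicing): /p/ is a voiceless stop immediately after the nasal /n/, so it voices to [b]. /t/ is a voiceless stop immediately after the nasal /n/, so it voices to [d]. /tegonpentuug/ → tegonbenduug.
Rule 3 (final devoicing): /g/ is a voiced stop in word-final position, so it devoices to [k]. /tegonbenduug/ → tegonbenduuk.

tegonbenduuk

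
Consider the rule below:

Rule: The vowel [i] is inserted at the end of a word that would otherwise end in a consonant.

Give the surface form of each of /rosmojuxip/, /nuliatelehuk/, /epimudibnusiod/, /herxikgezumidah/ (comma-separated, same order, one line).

rosmojuxipi, nuliatelehuki, epimudibnusiodi, herxikgezumidahi

/rosmojuxip/: the form ends in the consonant /p/, so [i] is inserted word-finally. → [rosmojuxipi].
/nuliatelehuk/: the form ends in the consonant /k/, so [i] is inserted word-finally. → [nuliatelehuki].
/epimudibnusiod/: the form ends in the consonant /d/, so [i] is inserted word-finally. → [epimudibnusiodi].
/herxikgezumidah/: the form ends in the consonant /h/, so [i] is inserted word-finally. → [herxikgezumidahi].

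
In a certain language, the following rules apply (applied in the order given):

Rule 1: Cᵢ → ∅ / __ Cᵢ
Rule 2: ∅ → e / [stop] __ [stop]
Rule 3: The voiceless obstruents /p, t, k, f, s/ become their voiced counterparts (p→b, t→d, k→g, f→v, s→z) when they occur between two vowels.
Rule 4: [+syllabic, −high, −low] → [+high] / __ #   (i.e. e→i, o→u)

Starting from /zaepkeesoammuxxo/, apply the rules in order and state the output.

Rule 1 (degemination): /mm/ is a geminate; the first /m/ deletes. /xx/ is a geminate; the first /x/ deletes. /zaepkeesoammuxxo/ → zaepkeesoamuxo.
Rule 2 (stop-cluster e-epenthesis): /p/ and /k/ form a stop–stop cluster, so [e] is inserted between them. /zaepkeesoamuxo/ → zaepekeesoamuxo.
Rule 3 (intervocalic voicing): /p/ is a voiceless obstruent between vowels /e/ and /e/, so it voices to [b]. /k/ is a voiceless obstruent between vowels /e/ and /e/, so it voices to [g]. /s/ is a voiceless obstruent between vowels /e/ and /o/, so it voices to [z]. /zaepekeesoamuxo/ → zaebegeezoamuxo.
Rule 4 (final vowel raising): /o/ is a mid vowel in word-final position, so it raises to [u]. /zaebegeezoamuxo/ → zaebegeezoamuxu.

zaebegeezoamuxu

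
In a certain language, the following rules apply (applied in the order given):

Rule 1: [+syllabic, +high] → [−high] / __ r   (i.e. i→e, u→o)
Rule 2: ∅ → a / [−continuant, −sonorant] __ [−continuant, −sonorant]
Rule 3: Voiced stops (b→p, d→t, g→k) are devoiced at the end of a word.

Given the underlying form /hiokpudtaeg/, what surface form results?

Rule 1 (pre-rhotic lowering): no segment meets the environment; /hiokpudtaeg/ is unchanged.
Rule 2 (stop-cluster a-epenthesis): /k/ and /p/ form a stop–stop cluster, so [a] is inserted between them. /d/ and /t/ form a stop–stop cluster, so [a] is inserted between them. /hiokpudtaeg/ → hiokapudataeg.
Rule 3 (final devoicing): /g/ is a voiced stop in word-final position, so it devoices to [k]. /hiokapudataeg/ → hiokapudataek.

hiokapudataek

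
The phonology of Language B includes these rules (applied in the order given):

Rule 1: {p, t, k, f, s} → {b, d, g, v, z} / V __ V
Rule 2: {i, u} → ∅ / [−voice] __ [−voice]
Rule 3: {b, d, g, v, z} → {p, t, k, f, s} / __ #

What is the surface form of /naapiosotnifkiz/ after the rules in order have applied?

naabiozotnifkis

Rule 1 (intervocalic voicing): /p/ is a voiceless obstruent between vowels /a/ and /i/, so it voices to [b]. /s/ is a voiceless obstruent between vowels /o/ and /o/, so it voices to [z]. /naapiosotnifkiz/ → naabiozotnifkiz.
Rule 2 (high vowel syncope): no segment meets the environment; /naabiozotnifkiz/ is unchanged.
Rule 3 (final devoicing): /z/ is a voiced obstruent in word-final position, so it devoices to [s]. /naabiozotnifkiz/ → naabiozotnifkis.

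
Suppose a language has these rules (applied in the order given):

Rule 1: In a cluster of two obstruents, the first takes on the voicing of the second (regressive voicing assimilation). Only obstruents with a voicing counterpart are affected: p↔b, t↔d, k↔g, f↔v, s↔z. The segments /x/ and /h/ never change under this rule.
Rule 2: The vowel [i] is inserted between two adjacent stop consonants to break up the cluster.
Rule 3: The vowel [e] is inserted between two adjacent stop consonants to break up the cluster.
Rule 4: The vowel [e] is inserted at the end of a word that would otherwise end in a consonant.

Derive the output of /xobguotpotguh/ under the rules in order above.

Rule 1 (regressive voicing assimilation): /t/ precedes the voiced obstruent /g/, so it voices to [d] by assimilation. /xobguotpotguh/ → xobguotpodguh.
Rule 2 (stop-cluster i-epenthesis): /b/ and /g/ form a stop–stop cluster, so [i] is inserted between them. /t/ and /p/ form a stop–stop cluster, so [i] is inserted between them. /d/ and /g/ form a stop–stop cluster, so [i] is inserted between them. /xobguotpodguh/ → xobiguotipodiguh.
Rule 3 (stop-cluster e-epenthesis): no segment meets the environment; /xobiguotipodiguh/ is unchanged.
Rule 4 (final e-epenthesis): the form ends in the consonant /h/, so [e] is inserted word-finally. /xobiguotipodiguh/ → xobiguotipodiguhe.

xobiguotipodiguhe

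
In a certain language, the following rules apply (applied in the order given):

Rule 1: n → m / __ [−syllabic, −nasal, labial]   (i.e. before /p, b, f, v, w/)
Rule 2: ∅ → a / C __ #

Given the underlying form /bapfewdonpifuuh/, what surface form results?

bapfewdompifuuha

Rule 1 (nasal place assimilation): /n/ precedes the labial consonant /p/, so it assimilates in place to [m]. /bapfewdonpifuuh/ → bapfewdompifuuh.
Rule 2 (final a-epenthesis): the form ends in the consonant /h/, so [a] is inserted word-finally. /bapfewdompifuuh/ → bapfewdompifuuha.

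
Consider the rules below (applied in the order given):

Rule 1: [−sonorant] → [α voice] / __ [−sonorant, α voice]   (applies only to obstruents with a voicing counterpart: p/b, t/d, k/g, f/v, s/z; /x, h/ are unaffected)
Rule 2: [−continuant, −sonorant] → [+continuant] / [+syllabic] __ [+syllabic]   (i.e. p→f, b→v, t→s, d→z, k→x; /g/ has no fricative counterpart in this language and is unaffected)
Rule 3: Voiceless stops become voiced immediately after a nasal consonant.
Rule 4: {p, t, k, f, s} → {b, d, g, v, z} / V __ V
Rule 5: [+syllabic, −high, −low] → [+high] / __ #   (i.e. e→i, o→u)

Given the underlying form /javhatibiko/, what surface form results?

Rule 1 (regressive voicing assimilation): /v/ precedes the voiceless obstruent /h/, so it devoices to [f] by assimilation. /javhatibiko/ → jafhatibiko.
Rule 2 (intervocalic spirantization): /t/ is a stop between vowels /a/ and /i/, so it spirantizes to the fricative [s]. /b/ is a stop between vowels /i/ and /i/, so it spirantizes to the fricative [v]. /k/ is a stop between vowels /i/ and /o/, so it spirantizes to the fricative [x]. /jafhatibiko/ → jafhasivixo.
Rule 3 (post-nasal voicing): no segment meets the environment; /jafhasivixo/ is unchanged.
Rule 4 (intervocalic voicing): /s/ is a voiceless obstruent between vowels /a/ and /i/, so it voices to [z]. /jafhasivixo/ → jafhazivixo.
Rule 5 (final vowel raising): /o/ is a mid vowel in word-final position, so it raises to [u]. /jafhazivixo/ → jafhazivixu.

jafhazivixu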